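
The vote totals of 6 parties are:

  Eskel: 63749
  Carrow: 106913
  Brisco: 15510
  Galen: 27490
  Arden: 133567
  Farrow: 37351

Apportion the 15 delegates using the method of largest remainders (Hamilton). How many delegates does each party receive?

Eskel: 3; Carrow: 4; Brisco: 1; Galen: 1; Arden: 5; Farrow: 1

Total 384580; standard divisor 384580/15 ≈ 25638.667.
Standard quotas: Eskel 2.4864, Carrow 4.1700, Brisco 0.6049, Galen 1.0722, Arden 5.2096, Farrow 1.4568.
Lower quotas: Eskel 2, Carrow 4, Brisco 0, Galen 1, Arden 5, Farrow 1 (sum 13, leaving 2 seats).
Remainders in descending order: Brisco 0.6049, Eskel 0.4864, Farrow 0.4568, Arden 0.2096, Carrow 0.1700, Galen 0.0722.
The surplus seats go to Brisco, Eskel.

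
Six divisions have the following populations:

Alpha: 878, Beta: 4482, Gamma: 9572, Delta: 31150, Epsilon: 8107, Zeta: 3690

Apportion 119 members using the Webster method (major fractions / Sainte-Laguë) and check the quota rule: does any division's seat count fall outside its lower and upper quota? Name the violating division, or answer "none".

Standard quotas: Alpha 1.805, Beta 9.215, Gamma 19.680, Delta 64.045, Epsilon 16.668, Zeta 7.587.
Webster allocation: Alpha 2, Beta 9, Gamma 20, Delta 63, Epsilon 17, Zeta 8.
Delta has quota 64.045 (lower 64, upper 65) but receives 63 — outside the quota interval.

Delta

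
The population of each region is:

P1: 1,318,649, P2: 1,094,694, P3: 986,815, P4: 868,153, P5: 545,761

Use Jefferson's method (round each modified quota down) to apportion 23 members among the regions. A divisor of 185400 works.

With modified divisor 185400: modified quotas P1 7.112, P2 5.904, P3 5.323, P4 4.683, P5 2.944.
Rounding down: P1 7, P2 5, P3 5, P4 4, P5 2 (total 23).

P1 7; P2 5; P3 5; P4 4; P5 2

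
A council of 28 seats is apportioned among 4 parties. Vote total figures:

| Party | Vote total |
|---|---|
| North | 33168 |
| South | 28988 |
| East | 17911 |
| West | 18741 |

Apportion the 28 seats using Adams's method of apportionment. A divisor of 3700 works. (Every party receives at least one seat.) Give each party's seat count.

North 9; South 8; East 5; West 6

With modified divisor 3700: modified quotas North 8.964, South 7.835, East 4.841, West 5.065.
Rounding up: North 9, South 8, East 5, West 6 (total 28).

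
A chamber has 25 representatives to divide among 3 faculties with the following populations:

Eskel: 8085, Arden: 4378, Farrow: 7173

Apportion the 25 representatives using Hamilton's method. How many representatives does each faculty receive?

The standard divisor is 19636/25 ≈ 785.44.
Standard quotas: Eskel 10.2936, Arden 5.5739, Farrow 9.1325.
Lower quotas: Eskel 10, Arden 5, Farrow 9 (sum 24, leaving 1 seat).
Remainders in descending order: Arden 0.5739, Eskel 0.2936, Farrow 0.1325.
The surplus seat goes to Arden.

Eskel 10; Arden 6; Farrow 9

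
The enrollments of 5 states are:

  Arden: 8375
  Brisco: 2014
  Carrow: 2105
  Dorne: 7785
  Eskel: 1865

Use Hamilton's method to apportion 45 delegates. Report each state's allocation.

Total 22144; standard divisor 22144/45 ≈ 492.089.
Standard quotas: Arden 17.0193, Brisco 4.0928, Carrow 4.2777, Dorne 15.8203, Eskel 3.7900.
Lower quotas: Arden 17, Brisco 4, Carrow 4, Dorne 15, Eskel 3 (sum 43, leaving 2 seats).
Remainders in descending order: Dorne 0.8203, Eskel 0.7900, Carrow 0.2777, Brisco 0.0928, Arden 0.0193.
The surplus seats go to Dorne, Eskel.

Arden: 17; Brisco: 4; Carrow: 4; Dorne: 16; Eskel: 4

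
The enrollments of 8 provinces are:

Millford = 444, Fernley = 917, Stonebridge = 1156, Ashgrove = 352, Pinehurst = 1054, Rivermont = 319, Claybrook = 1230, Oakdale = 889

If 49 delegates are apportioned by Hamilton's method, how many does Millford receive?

3

The standard divisor is 6361/49 ≈ 129.816.
Standard quotas: Millford 3.420, Fernley 7.064, Stonebridge 8.905, Ashgrove 2.712, Pinehurst 8.119, Rivermont 2.457, Claybrook 9.475, Oakdale 6.848.
Lower quotas: Millford 3, Fernley 7, Stonebridge 8, Ashgrove 2, Pinehurst 8, Rivermont 2, Claybrook 9, Oakdale 6 (sum 45, leaving 4 seats).
Remainders in descending order: Stonebridge 0.905, Oakdale 0.848, Ashgrove 0.712, Claybrook 0.475, Rivermont 0.457, Millford 0.420, Pinehurst 0.119, Fernley 0.064.
The surplus seats go to Stonebridge, Oakdale, Ashgrove, Claybrook.
Millford receives 3.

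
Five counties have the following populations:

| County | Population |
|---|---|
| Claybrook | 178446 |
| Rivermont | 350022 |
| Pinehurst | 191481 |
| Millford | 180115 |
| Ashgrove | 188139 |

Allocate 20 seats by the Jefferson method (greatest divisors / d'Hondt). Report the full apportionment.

Standard divisor 1088203/20 ≈ 54410.15; standard quotas: Claybrook 3.280, Rivermont 6.433, Pinehurst 3.519, Millford 3.310, Ashgrove 3.458.
Rounding down gives 3, 6, 3, 3, 3 = 18 seats, so the divisor must be adjusted.
With modified divisor 47500: modified quotas Claybrook 3.757, Rivermont 7.369, Pinehurst 4.031, Millford 3.792, Ashgrove 3.961.
Rounding down: Claybrook 3, Rivermont 7, Pinehurst 4, Millford 3, Ashgrove 3 (total 20).

Claybrook 3, Rivermont 7, Pinehurst 4, Millford 3, Ashgrove 3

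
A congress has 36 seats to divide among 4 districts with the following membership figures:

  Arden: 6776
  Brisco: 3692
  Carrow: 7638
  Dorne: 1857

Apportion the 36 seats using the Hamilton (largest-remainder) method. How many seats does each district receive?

Arden: 12, Brisco: 7, Carrow: 14, Dorne: 3

The standard divisor is 19963/36 ≈ 554.528.
Standard quotas: Arden 12.2194, Brisco 6.6579, Carrow 13.7739, Dorne 3.3488.
Lower quotas: Arden 12, Brisco 6, Carrow 13, Dorne 3 (sum 34, leaving 2 seats).
Remainders in descending order: Carrow 0.7739, Brisco 0.6579, Dorne 0.3488, Arden 0.2194.
Largest remainders: Carrow, Brisco receive the extra seats.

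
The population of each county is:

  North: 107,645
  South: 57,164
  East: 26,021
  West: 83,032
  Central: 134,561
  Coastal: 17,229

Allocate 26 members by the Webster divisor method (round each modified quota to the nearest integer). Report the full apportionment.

Standard divisor 425652/26 ≈ 16371.231; standard quotas: North 6.575, South 3.492, East 1.589, West 5.072, Central 8.219, Coastal 1.052.
Rounding to the nearest integer gives North 7, South 3, East 2, West 5, Central 8, Coastal 1 — total 26, matching the house size, so no adjustment is needed.

North: 7, South: 3, East: 2, West: 5, Central: 8, Coastal: 1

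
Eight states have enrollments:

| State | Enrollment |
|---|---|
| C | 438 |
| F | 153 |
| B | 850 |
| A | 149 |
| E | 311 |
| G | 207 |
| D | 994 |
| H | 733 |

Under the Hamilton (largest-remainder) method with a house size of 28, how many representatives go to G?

2

The standard divisor is 3835/28 ≈ 136.964.
Standard quotas: C 3.198, F 1.117, B 6.206, A 1.088, E 2.271, G 1.511, D 7.257, H 5.352.
Lower quotas: C 3, F 1, B 6, A 1, E 2, G 1, D 7, H 5 (sum 26, leaving 2 seats).
Remainders in descending order: G 0.511, H 0.352, E 0.271, D 0.257, B 0.206, C 0.198, F 0.117, A 0.088.
The surplus seats go to G, H.
G receives 2.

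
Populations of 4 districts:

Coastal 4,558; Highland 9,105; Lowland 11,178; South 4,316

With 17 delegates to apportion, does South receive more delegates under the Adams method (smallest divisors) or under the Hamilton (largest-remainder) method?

Adams: Coastal 3, Highland 5, Lowland 6, South 3.
Hamilton: Coastal 3, Highland 5, Lowland 7, South 2.
South gets 3 under Adams and 2 under Hamilton.

Adams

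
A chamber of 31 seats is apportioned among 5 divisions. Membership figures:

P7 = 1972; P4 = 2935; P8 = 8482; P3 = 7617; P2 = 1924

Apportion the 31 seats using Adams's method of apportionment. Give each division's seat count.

P7=3, P4=4, P8=11, P3=10, P2=3

Standard divisor 22930/31 ≈ 739.677; standard quotas: P7 2.666, P4 3.968, P8 11.467, P3 10.298, P2 2.601.
Rounding up gives 3, 4, 12, 11, 3 = 33 seats, so the divisor must be adjusted.
With modified divisor 800: modified quotas P7 2.465, P4 3.669, P8 10.602, P3 9.521, P2 2.405.
Rounding up: P7 3, P4 4, P8 11, P3 10, P2 3 (total 31).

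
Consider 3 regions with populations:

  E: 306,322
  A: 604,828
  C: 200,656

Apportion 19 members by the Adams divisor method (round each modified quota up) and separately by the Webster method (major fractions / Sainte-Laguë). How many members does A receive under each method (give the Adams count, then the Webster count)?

Adams: E 5, A 10, C 4.
Webster: E 5, A 11, C 3.
A gets 10 under Adams and 11 under Webster.

10 and 11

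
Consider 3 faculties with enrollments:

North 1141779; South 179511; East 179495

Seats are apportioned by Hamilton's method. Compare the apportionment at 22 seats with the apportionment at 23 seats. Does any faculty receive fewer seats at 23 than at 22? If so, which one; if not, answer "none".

At 22 seats: North 17, South 3, East 2.
At 23 seats: North 17, South 3, East 3.
No faculty's allocation decreased.

none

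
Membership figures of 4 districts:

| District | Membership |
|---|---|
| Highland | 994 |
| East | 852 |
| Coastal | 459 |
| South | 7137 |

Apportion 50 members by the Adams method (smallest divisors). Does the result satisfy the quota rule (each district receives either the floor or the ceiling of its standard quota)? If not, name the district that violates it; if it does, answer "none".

South

Standard quotas: Highland 5.264, East 4.512, Coastal 2.431, South 37.794.
Adams allocation: Highland 6, East 5, Coastal 3, South 36.
South has quota 37.794 (lower 37, upper 38) but receives 36 — outside the quota interval.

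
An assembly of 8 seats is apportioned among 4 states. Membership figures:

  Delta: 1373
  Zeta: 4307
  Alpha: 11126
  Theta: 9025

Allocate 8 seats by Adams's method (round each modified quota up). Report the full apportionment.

Delta: 1, Zeta: 1, Alpha: 3, Theta: 3

Standard divisor 25831/8 ≈ 3228.875; standard quotas: Delta 0.425, Zeta 1.334, Alpha 3.446, Theta 2.795.
Rounding up gives 1, 2, 4, 3 = 10 seats, so the divisor must be adjusted.
With modified divisor 4400: modified quotas Delta 0.312, Zeta 0.979, Alpha 2.529, Theta 2.051.
Rounding up: Delta 1, Zeta 1, Alpha 3, Theta 3 (total 8).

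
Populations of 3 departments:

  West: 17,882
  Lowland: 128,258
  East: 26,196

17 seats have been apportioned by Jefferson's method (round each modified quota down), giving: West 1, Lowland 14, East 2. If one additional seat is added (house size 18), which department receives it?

Priority for the next seat is population ÷ (current seats + 1).
Priorities: West 8941.000, Lowland 8550.533, East 8732.000.
Highest priority: West.

West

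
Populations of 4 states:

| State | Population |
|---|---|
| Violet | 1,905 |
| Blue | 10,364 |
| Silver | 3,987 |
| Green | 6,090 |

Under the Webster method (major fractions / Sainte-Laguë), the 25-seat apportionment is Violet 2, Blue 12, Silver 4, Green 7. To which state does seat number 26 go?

Priority for the next seat is population ÷ (current seats + 0.5).
Priorities: Violet 762.000, Blue 829.120, Silver 886.000, Green 812.000.
Highest priority: Silver.

Silver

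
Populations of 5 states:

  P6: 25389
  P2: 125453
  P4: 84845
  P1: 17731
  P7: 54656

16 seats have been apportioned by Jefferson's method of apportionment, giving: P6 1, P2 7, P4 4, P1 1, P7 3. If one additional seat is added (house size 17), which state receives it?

Priority for the next seat is population ÷ (current seats + 1).
Priorities: P6 12694.500, P2 15681.625, P4 16969.000, P1 8865.500, P7 13664.000.
Highest priority: P4.

P4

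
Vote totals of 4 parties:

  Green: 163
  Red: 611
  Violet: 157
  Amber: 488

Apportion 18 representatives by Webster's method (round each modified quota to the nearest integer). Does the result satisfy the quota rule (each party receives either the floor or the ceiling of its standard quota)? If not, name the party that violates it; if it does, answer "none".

none

Standard quotas: Green 2.068, Red 7.751, Violet 1.992, Amber 6.190.
Webster allocation: Green 2, Red 8, Violet 2, Amber 6.
Every allocation lies between the lower and upper quota.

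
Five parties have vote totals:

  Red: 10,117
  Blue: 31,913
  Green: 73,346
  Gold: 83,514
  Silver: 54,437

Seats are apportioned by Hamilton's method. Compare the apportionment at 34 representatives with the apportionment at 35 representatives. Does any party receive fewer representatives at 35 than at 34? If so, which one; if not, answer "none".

Red

At 34 seats: Red 2, Blue 4, Green 10, Gold 11, Silver 7.
At 35 seats: Red 1, Blue 4, Green 10, Gold 12, Silver 8.
Red drops from 2 to 1.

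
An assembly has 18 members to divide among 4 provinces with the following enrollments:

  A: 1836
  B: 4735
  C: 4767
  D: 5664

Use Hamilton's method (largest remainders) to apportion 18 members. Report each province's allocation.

A=2, B=5, C=5, D=6

The standard divisor is 17002/18 ≈ 944.556.
Standard quotas: A 1.9438, B 5.0129, C 5.0468, D 5.9965.
Lower quotas: A 1, B 5, C 5, D 5 (sum 16, leaving 2 seats).
Remainders in descending order: D 0.9965, A 0.9438, C 0.0468, B 0.0129.
Largest remainders: D, A receive the extra seats.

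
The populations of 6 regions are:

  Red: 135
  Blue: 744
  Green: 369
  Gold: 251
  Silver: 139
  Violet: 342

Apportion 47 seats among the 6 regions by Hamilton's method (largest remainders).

Total 1980; standard divisor 1980/47 ≈ 42.128.
Standard quotas: Red 3.205, Blue 17.661, Green 8.759, Gold 5.958, Silver 3.299, Violet 8.118.
Lower quotas: Red 3, Blue 17, Green 8, Gold 5, Silver 3, Violet 8 (sum 44, leaving 3 seats).
Remainders in descending order: Gold 0.958, Green 0.759, Blue 0.661, Silver 0.299, Red 0.205, Violet 0.118.
The surplus seats go to Gold, Green, Blue.

Red: 3, Blue: 18, Green: 9, Gold: 6, Silver: 3, Violet: 8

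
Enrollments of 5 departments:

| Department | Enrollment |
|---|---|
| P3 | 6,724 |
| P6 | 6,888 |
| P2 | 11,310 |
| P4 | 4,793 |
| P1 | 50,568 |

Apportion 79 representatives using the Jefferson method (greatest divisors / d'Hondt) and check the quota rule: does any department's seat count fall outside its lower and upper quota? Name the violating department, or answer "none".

Standard quotas: P3 6.617, P6 6.778, P2 11.129, P4 4.716, P1 49.760.
Jefferson allocation: P3 6, P6 7, P2 11, P4 4, P1 51.
P1 has quota 49.760 (lower 49, upper 50) but receives 51 — outside the quota interval.

P1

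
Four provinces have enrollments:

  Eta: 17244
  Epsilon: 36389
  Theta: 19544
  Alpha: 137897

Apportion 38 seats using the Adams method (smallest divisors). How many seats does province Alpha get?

Standard divisor 211074/38 ≈ 5554.579; standard quotas: Eta 3.104, Epsilon 6.551, Theta 3.519, Alpha 24.826.
Rounding up gives 4, 7, 4, 25 = 40 seats, so the divisor must be adjusted.
With modified divisor 5900: modified quotas Eta 2.923, Epsilon 6.168, Theta 3.313, Alpha 23.372.
Rounding up: Eta 3, Epsilon 7, Theta 4, Alpha 24 (total 38).
Alpha receives 24.

24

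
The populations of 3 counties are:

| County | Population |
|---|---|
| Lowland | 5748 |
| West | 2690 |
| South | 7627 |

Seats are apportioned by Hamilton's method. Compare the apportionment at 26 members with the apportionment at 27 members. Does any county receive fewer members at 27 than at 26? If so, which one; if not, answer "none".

West

At 26 seats: Lowland 9, West 5, South 12.
At 27 seats: Lowland 10, West 4, South 13.
West drops from 5 to 4.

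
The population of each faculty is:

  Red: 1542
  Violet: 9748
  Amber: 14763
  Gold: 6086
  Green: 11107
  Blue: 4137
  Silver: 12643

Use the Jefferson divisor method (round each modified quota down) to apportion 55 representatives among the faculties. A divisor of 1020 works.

With modified divisor 1020: modified quotas Red 1.512, Violet 9.557, Amber 14.474, Gold 5.967, Green 10.889, Blue 4.056, Silver 12.395.
Rounding down: Red 1, Violet 9, Amber 14, Gold 5, Green 10, Blue 4, Silver 12 (total 55).

Red: 1; Violet: 9; Amber: 14; Gold: 5; Green: 10; Blue: 4; Silver: 12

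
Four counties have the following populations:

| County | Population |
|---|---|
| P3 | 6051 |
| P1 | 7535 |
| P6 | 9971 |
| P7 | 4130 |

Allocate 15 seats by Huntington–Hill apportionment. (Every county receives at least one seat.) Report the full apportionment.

P3=3, P1=4, P6=6, P7=2

With divisor 1784: modified quotas P3 3.392, P1 4.224, P6 5.589, P7 2.315.
Geometric-mean thresholds: P3 √(3·4)=3.464, P1 √(4·5)=4.472, P6 √(5·6)=5.477, P7 √(2·3)=2.449.
Each quota rounded against its threshold gives P3 3, P1 4, P6 6, P7 2 (total 15).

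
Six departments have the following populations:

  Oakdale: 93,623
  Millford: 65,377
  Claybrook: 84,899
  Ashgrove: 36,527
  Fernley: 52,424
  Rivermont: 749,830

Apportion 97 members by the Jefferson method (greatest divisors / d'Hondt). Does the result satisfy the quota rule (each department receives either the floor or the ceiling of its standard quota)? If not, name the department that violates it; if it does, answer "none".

Standard quotas: Oakdale 8.388, Millford 5.857, Claybrook 7.606, Ashgrove 3.273, Fernley 4.697, Rivermont 67.179.
Jefferson allocation: Oakdale 8, Millford 6, Claybrook 7, Ashgrove 3, Fernley 4, Rivermont 69.
Rivermont has quota 67.179 (lower 67, upper 68) but receives 69 — outside the quota interval.

Rivermont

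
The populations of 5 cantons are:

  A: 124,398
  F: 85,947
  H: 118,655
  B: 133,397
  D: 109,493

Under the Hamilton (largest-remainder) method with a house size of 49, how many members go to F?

7

Total 571890; standard divisor 571890/49 ≈ 11671.224.
Standard quotas: A 10.6585, F 7.3640, H 10.1665, B 11.4296, D 9.3814.
Lower quotas: A 10, F 7, H 10, B 11, D 9 (sum 47, leaving 2 seats).
Remainders in descending order: A 0.6585, B 0.4296, D 0.3814, F 0.3640, H 0.1665.
The surplus seats go to A, B.
F receives 7.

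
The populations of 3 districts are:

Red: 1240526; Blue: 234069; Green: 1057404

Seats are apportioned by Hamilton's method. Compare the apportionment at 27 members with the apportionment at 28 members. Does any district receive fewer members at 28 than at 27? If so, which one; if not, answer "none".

Blue

At 27 seats: Red 13, Blue 3, Green 11.
At 28 seats: Red 14, Blue 2, Green 12.
Blue drops from 3 to 2.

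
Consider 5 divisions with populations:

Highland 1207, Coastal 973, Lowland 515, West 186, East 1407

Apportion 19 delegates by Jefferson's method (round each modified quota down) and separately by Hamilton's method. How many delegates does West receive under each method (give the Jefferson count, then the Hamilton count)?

Jefferson: Highland 6, Coastal 4, Lowland 2, West 0, East 7.
Hamilton: Highland 6, Coastal 4, Lowland 2, West 1, East 6.
West gets 0 under Jefferson and 1 under Hamilton.

0 and 1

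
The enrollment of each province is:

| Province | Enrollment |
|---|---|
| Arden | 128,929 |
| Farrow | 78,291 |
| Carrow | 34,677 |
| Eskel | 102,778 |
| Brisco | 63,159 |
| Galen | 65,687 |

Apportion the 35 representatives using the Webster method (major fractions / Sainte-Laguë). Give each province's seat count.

Standard divisor 473521/35 ≈ 13529.171; standard quotas: Arden 9.530, Farrow 5.787, Carrow 2.563, Eskel 7.597, Brisco 4.668, Galen 4.855.
Rounding to the nearest integer gives 10, 6, 3, 8, 5, 5 = 37 seats, so the divisor must be adjusted.
With modified divisor 13753.9: modified quotas Arden 9.374, Farrow 5.692, Carrow 2.521, Eskel 7.473, Brisco 4.592, Galen 4.776.
Rounding to the nearest integer: Arden 9, Farrow 6, Carrow 3, Eskel 7, Brisco 5, Galen 5 (total 35).

Arden: 9, Farrow: 6, Carrow: 3, Eskel: 7, Brisco: 5, Galen: 5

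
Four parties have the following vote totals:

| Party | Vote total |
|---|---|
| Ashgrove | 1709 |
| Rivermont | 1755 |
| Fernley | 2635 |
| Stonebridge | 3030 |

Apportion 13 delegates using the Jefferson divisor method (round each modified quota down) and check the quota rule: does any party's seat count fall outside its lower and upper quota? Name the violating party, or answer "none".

none

Standard quotas: Ashgrove 2.434, Rivermont 2.499, Fernley 3.752, Stonebridge 4.315.
Jefferson allocation: Ashgrove 2, Rivermont 2, Fernley 4, Stonebridge 5.
Every allocation lies between the lower and upper quota.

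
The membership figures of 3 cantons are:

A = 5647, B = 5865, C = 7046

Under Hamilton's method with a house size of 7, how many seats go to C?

The standard divisor is 18558/7 ≈ 2651.143.
Standard quotas: A 2.1300, B 2.2123, C 2.6577.
Lower quotas: A 2, B 2, C 2 (sum 6, leaving 1 seat).
Remainders in descending order: C 0.6577, B 0.2123, A 0.1300.
Largest remainder: C receives the extra seat.
C receives 3.

3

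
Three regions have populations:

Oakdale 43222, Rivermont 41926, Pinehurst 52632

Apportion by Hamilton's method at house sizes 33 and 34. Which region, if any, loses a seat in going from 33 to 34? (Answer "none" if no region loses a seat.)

At 33 seats: Oakdale 10, Rivermont 10, Pinehurst 13.
At 34 seats: Oakdale 11, Rivermont 10, Pinehurst 13.
No region's allocation decreased.

none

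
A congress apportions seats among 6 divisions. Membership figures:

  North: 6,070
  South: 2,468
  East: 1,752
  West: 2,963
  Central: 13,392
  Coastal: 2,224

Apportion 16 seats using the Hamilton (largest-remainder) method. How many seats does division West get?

2

Total 28869; standard divisor 28869/16 ≈ 1804.312.
Standard quotas: North 3.3642, South 1.3678, East 0.9710, West 1.6422, Central 7.4222, Coastal 1.2326.
Lower quotas: North 3, South 1, East 0, West 1, Central 7, Coastal 1 (sum 13, leaving 3 seats).
Remainders in descending order: East 0.9710, West 0.6422, Central 0.4222, South 0.3678, North 0.3642, Coastal 0.2326.
The surplus seats go to East, West, Central.
West receives 2.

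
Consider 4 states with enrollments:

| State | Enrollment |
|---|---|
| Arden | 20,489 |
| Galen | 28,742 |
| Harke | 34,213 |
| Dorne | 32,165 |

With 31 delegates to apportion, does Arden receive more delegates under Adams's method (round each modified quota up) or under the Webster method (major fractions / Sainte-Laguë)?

Adams

Adams: Arden 6, Galen 8, Harke 9, Dorne 8.
Webster: Arden 5, Galen 8, Harke 9, Dorne 9.
Arden gets 6 under Adams and 5 under Webster.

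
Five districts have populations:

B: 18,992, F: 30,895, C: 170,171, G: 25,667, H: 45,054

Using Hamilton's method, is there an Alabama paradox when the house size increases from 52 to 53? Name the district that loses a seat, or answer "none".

none

At 52 seats: B 3, F 6, C 30, G 5, H 8.
At 53 seats: B 3, F 6, C 31, G 5, H 8.
No district's allocation decreased.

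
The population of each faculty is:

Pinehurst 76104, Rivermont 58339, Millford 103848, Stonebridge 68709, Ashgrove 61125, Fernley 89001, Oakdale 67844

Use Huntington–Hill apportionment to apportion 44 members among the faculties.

With divisor 12066: modified quotas Pinehurst 6.307, Rivermont 4.835, Millford 8.607, Stonebridge 5.694, Ashgrove 5.066, Fernley 7.376, Oakdale 5.623.
Geometric-mean thresholds: Pinehurst √(6·7)=6.481, Rivermont √(4·5)=4.472, Millford √(8·9)=8.485, Stonebridge √(5·6)=5.477, Ashgrove √(5·6)=5.477, Fernley √(7·8)=7.483, Oakdale √(5·6)=5.477.
Each quota rounded against its threshold gives Pinehurst 6, Rivermont 5, Millford 9, Stonebridge 6, Ashgrove 5, Fernley 7, Oakdale 6 (total 44).

Pinehurst 6, Rivermont 5, Millford 9, Stonebridge 6, Ashgrove 5, Fernley 7, Oakdale 6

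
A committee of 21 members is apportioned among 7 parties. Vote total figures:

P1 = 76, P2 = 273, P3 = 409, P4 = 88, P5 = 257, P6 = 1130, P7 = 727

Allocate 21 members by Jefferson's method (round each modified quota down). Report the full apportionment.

P1 0, P2 2, P3 3, P4 0, P5 2, P6 9, P7 5

Standard divisor 2960/21 ≈ 140.952; standard quotas: P1 0.539, P2 1.937, P3 2.902, P4 0.624, P5 1.823, P6 8.017, P7 5.158.
Rounding down gives 0, 1, 2, 0, 1, 8, 5 = 17 seats, so the divisor must be adjusted.
With modified divisor 123: modified quotas P1 0.618, P2 2.220, P3 3.325, P4 0.715, P5 2.089, P6 9.187, P7 5.911.
Rounding down: P1 0, P2 2, P3 3, P4 0, P5 2, P6 9, P7 5 (total 21).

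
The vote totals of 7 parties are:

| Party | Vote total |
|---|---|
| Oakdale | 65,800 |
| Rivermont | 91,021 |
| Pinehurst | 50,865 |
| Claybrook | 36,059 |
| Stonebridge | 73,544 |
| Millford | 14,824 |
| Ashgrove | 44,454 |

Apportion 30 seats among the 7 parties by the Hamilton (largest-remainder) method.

The standard divisor is 376567/30 ≈ 12552.233.
Standard quotas: Oakdale 5.2421, Rivermont 7.2514, Pinehurst 4.0523, Claybrook 2.8727, Stonebridge 5.8590, Millford 1.1810, Ashgrove 3.5415.
Lower quotas: Oakdale 5, Rivermont 7, Pinehurst 4, Claybrook 2, Stonebridge 5, Millford 1, Ashgrove 3 (sum 27, leaving 3 seats).
Remainders in descending order: Claybrook 0.8727, Stonebridge 0.8590, Ashgrove 0.5415, Rivermont 0.2514, Oakdale 0.2421, Millford 0.1810, Pinehurst 0.0523.
Largest remainders: Claybrook, Stonebridge, Ashgrove receive the extra seats.

Oakdale: 5, Rivermont: 7, Pinehurst: 4, Claybrook: 3, Stonebridge: 6, Millford: 1, Ashgrove: 4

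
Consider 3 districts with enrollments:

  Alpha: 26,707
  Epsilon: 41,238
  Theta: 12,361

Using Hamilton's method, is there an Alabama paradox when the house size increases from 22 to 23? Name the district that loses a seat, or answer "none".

At 22 seats: Alpha 7, Epsilon 11, Theta 4.
At 23 seats: Alpha 8, Epsilon 12, Theta 3.
Theta drops from 4 to 3.

Theta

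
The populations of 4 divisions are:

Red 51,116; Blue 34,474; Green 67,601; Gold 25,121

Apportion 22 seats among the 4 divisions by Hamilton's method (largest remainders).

Red: 6, Blue: 4, Green: 9, Gold: 3

The standard divisor is 178312/22 ≈ 8105.091.
Standard quotas: Red 6.3067, Blue 4.2534, Green 8.3406, Gold 3.0994.
Lower quotas: Red 6, Blue 4, Green 8, Gold 3 (sum 21, leaving 1 seat).
Remainders in descending order: Green 0.3406, Red 0.3067, Blue 0.2534, Gold 0.0994.
The surplus seat goes to Green.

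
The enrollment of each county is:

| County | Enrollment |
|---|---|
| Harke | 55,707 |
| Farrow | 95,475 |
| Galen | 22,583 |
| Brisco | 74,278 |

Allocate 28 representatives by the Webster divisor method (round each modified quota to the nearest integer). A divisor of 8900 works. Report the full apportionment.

With modified divisor 8900: modified quotas Harke 6.259, Farrow 10.728, Galen 2.537, Brisco 8.346.
Rounding to the nearest integer: Harke 6, Farrow 11, Galen 3, Brisco 8 (total 28).

Harke 6, Farrow 11, Galen 3, Brisco 8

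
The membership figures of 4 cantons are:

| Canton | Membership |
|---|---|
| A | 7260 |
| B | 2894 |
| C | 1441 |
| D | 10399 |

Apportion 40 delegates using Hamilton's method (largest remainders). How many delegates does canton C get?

3

The standard divisor is 21994/40 ≈ 549.85.
Standard quotas: A 13.2036, B 5.2633, C 2.6207, D 18.9124.
Lower quotas: A 13, B 5, C 2, D 18 (sum 38, leaving 2 seats).
Remainders in descending order: D 0.9124, C 0.6207, B 0.2633, A 0.2036.
The surplus seats go to D, C.
C receives 3.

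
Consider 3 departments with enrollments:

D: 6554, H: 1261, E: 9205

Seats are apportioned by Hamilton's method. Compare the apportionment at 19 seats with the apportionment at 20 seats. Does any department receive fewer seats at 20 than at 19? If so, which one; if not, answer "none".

At 19 seats: D 7, H 2, E 10.
At 20 seats: D 8, H 1, E 11.
H drops from 2 to 1.

H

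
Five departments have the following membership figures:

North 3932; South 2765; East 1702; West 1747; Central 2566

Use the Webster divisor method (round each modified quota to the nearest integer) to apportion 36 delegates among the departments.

Standard divisor 12712/36 ≈ 353.111; standard quotas: North 11.135, South 7.830, East 4.820, West 4.947, Central 7.267.
Rounding to the nearest integer gives North 11, South 8, East 5, West 5, Central 7 — total 36, matching the house size, so no adjustment is needed.

North 11, South 8, East 5, West 5, Central 7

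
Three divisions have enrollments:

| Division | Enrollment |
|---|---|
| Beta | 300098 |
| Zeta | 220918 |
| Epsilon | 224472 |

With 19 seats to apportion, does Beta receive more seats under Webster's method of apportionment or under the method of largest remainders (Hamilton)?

Hamilton

Webster: Beta 7, Zeta 6, Epsilon 6.
Hamilton: Beta 8, Zeta 5, Epsilon 6.
Beta gets 7 under Webster and 8 under Hamilton.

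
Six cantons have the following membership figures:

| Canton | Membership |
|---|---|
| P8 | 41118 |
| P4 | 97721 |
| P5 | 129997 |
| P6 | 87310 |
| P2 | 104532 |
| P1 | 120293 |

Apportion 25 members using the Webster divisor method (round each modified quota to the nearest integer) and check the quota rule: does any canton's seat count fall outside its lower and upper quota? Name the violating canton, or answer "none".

none

Standard quotas: P8 1.769, P4 4.205, P5 5.594, P6 3.757, P2 4.498, P1 5.176.
Webster allocation: P8 2, P4 4, P5 6, P6 4, P2 4, P1 5.
Every allocation lies between the lower and upper quota.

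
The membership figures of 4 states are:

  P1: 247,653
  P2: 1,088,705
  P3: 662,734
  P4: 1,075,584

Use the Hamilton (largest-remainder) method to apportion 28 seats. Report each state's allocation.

P1 2, P2 10, P3 6, P4 10

The standard divisor is 3074676/28 ≈ 109809.857.
Standard quotas: P1 2.2553, P2 9.9145, P3 6.0353, P4 9.7950.
Lower quotas: P1 2, P2 9, P3 6, P4 9 (sum 26, leaving 2 seats).
Remainders in descending order: P2 0.9145, P4 0.7950, P1 0.2553, P3 0.0353.
Largest remainders: P2, P4 receive the extra seats.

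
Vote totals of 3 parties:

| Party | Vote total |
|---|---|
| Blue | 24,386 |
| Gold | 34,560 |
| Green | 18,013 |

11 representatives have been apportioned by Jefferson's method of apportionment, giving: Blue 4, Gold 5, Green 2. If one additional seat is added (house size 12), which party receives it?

Priority for the next seat is population ÷ (current seats + 1).
Priorities: Blue 4877.200, Gold 5760.000, Green 6004.333.
Highest priority: Green.

Green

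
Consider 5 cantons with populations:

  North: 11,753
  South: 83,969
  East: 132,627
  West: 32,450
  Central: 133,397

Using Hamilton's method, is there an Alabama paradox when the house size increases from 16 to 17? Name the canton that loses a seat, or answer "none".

North

At 16 seats: North 1, South 3, East 5, West 1, Central 6.
At 17 seats: North 0, South 4, East 6, West 1, Central 6.
North drops from 1 to 0.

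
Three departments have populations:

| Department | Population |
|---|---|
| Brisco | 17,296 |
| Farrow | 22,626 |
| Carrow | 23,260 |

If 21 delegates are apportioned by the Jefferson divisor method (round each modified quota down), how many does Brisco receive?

6

Standard divisor 63182/21 ≈ 3008.667; standard quotas: Brisco 5.749, Farrow 7.520, Carrow 7.731.
Rounding down gives 5, 7, 7 = 19 seats, so the divisor must be adjusted.
With modified divisor 2860: modified quotas Brisco 6.048, Farrow 7.911, Carrow 8.133.
Rounding down: Brisco 6, Farrow 7, Carrow 8 (total 21).
Brisco receives 6.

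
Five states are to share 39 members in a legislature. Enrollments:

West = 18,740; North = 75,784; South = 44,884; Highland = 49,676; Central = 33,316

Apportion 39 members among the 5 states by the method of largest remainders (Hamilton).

West=3; North=13; South=8; Highland=9; Central=6

The standard divisor is 222400/39 ≈ 5702.564.
Standard quotas: West 3.2862, North 13.2895, South 7.8708, Highland 8.7112, Central 5.8423.
Lower quotas: West 3, North 13, South 7, Highland 8, Central 5 (sum 36, leaving 3 seats).
Remainders in descending order: South 0.8708, Central 0.8423, Highland 0.7112, North 0.2895, West 0.2862.
The surplus seats go to South, Central, Highland.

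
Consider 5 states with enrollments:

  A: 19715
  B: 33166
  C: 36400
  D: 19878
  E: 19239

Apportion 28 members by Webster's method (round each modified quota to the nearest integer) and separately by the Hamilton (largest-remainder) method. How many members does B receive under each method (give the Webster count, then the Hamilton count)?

8 and 7

Webster: A 4, B 8, C 8, D 4, E 4.
Hamilton: A 4, B 7, C 8, D 5, E 4.
B gets 8 under Webster and 7 under Hamilton.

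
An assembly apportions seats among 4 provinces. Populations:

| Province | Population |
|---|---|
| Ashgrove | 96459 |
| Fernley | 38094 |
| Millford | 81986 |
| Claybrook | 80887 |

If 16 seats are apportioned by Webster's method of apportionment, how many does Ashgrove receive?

Standard divisor 297426/16 ≈ 18589.125; standard quotas: Ashgrove 5.189, Fernley 2.049, Millford 4.410, Claybrook 4.351.
Rounding to the nearest integer gives 5, 2, 4, 4 = 15 seats, so the divisor must be adjusted.
With modified divisor 18100: modified quotas Ashgrove 5.329, Fernley 2.105, Millford 4.530, Claybrook 4.469.
Rounding to the nearest integer: Ashgrove 5, Fernley 2, Millford 5, Claybrook 4 (total 16).
Ashgrove receives 5.

5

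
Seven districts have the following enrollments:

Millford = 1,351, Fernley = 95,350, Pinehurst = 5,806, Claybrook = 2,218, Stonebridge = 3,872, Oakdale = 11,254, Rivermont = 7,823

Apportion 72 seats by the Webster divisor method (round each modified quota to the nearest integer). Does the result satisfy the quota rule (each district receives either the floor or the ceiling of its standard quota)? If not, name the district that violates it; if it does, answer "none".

Fernley

Standard quotas: Millford 0.762, Fernley 53.771, Pinehurst 3.274, Claybrook 1.251, Stonebridge 2.184, Oakdale 6.347, Rivermont 4.412.
Webster allocation: Millford 1, Fernley 55, Pinehurst 3, Claybrook 1, Stonebridge 2, Oakdale 6, Rivermont 4.
Fernley has quota 53.771 (lower 53, upper 54) but receives 55 — outside the quota interval.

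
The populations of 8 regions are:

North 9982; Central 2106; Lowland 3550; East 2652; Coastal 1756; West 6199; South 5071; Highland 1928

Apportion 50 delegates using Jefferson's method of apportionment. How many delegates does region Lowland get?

5

Standard divisor 33244/50 ≈ 664.88; standard quotas: North 15.013, Central 3.167, Lowland 5.339, East 3.989, Coastal 2.641, West 9.323, South 7.627, Highland 2.900.
Rounding down gives 15, 3, 5, 3, 2, 9, 7, 2 = 46 seats, so the divisor must be adjusted.
With modified divisor 622: modified quotas North 16.048, Central 3.386, Lowland 5.707, East 4.264, Coastal 2.823, West 9.966, South 8.153, Highland 3.100.
Rounding down: North 16, Central 3, Lowland 5, East 4, Coastal 2, West 9, South 8, Highland 3 (total 50).
Lowland receives 5.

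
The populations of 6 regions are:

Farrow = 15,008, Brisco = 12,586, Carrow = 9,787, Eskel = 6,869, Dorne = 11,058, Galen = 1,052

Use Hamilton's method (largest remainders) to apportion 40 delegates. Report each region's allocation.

Total 56360; standard divisor 56360/40 = 1409.
Standard quotas: Farrow 10.6515, Brisco 8.9326, Carrow 6.9461, Eskel 4.8751, Dorne 7.8481, Galen 0.7466.
Lower quotas: Farrow 10, Brisco 8, Carrow 6, Eskel 4, Dorne 7, Galen 0 (sum 35, leaving 5 seats).
Remainders in descending order: Carrow 0.9461, Brisco 0.9326, Eskel 0.8751, Dorne 0.8481, Galen 0.7466, Farrow 0.6515.
Largest remainders: Carrow, Brisco, Eskel, Dorne, Galen receive the extra seats.

Farrow: 10, Brisco: 9, Carrow: 7, Eskel: 5, Dorne: 8, Galen: 1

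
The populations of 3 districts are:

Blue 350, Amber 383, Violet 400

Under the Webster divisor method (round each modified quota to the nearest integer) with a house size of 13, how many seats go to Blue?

Standard divisor 1133/13 ≈ 87.154; standard quotas: Blue 4.016, Amber 4.395, Violet 4.590.
Rounding to the nearest integer gives Blue 4, Amber 4, Violet 5 — total 13, matching the house size, so no adjustment is needed.
Blue receives 4.

4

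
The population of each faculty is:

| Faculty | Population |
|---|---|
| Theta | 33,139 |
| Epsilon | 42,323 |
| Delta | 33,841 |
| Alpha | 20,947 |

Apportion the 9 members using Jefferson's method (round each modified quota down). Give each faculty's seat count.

Theta 2, Epsilon 3, Delta 3, Alpha 1

Standard divisor 130250/9 ≈ 14472.222; standard quotas: Theta 2.290, Epsilon 2.924, Delta 2.338, Alpha 1.447.
Rounding down gives 2, 2, 2, 1 = 7 seats, so the divisor must be adjusted.
With modified divisor 11200: modified quotas Theta 2.959, Epsilon 3.779, Delta 3.022, Alpha 1.870.
Rounding down: Theta 2, Epsilon 3, Delta 3, Alpha 1 (total 9).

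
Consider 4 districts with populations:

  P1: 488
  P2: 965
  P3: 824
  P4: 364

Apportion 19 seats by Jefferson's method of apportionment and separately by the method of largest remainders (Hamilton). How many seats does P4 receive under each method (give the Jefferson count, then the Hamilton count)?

Jefferson: P1 4, P2 7, P3 6, P4 2.
Hamilton: P1 3, P2 7, P3 6, P4 3.
P4 gets 2 under Jefferson and 3 under Hamilton.

2 and 3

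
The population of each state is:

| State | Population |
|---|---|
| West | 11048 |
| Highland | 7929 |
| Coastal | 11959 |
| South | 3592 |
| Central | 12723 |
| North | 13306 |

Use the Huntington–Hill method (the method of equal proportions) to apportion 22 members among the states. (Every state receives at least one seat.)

West=4; Highland=3; Coastal=4; South=1; Central=5; North=5

With divisor 2760: modified quotas West 4.003, Highland 2.873, Coastal 4.333, South 1.301, Central 4.610, North 4.821.
Geometric-mean thresholds: West √(4·5)=4.472, Highland √(2·3)=2.449, Coastal √(4·5)=4.472, South √(1·2)=1.414, Central √(4·5)=4.472, North √(4·5)=4.472.
Each quota rounded against its threshold gives West 4, Highland 3, Coastal 4, South 1, Central 5, North 5 (total 22).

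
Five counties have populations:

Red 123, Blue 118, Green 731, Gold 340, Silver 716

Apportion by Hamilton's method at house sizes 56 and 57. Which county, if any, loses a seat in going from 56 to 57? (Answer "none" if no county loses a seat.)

At 56 seats: Red 4, Blue 3, Green 20, Gold 9, Silver 20.
At 57 seats: Red 3, Blue 3, Green 21, Gold 10, Silver 20.
Red drops from 4 to 3.

Red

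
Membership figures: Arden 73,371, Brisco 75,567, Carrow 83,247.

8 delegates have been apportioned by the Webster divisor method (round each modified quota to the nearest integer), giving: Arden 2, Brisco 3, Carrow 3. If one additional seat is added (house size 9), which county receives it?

Arden

Priority for the next seat is population ÷ (current seats + 0.5).
Priorities: Arden 29348.400, Brisco 21590.571, Carrow 23784.857.
Highest priority: Arden.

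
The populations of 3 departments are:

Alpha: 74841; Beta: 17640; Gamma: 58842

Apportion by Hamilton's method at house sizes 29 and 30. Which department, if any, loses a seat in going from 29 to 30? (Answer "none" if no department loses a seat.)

At 29 seats: Alpha 14, Beta 4, Gamma 11.
At 30 seats: Alpha 15, Beta 3, Gamma 12.
Beta drops from 4 to 3.

Beta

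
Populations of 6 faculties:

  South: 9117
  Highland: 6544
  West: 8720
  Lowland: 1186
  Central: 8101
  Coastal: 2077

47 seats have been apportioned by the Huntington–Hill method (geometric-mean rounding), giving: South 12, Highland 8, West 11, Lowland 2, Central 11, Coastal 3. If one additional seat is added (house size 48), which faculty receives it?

Highland

Priority for the next seat is population ÷ (√(s·(s+1))).
Priorities: South 729.944, Highland 771.218, West 758.979, Lowland 484.182, Central 705.102, Coastal 599.578.
Highest priority: Highland.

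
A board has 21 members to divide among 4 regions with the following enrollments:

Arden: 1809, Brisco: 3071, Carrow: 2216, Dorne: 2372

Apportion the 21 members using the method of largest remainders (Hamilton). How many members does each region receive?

Arden=4, Brisco=7, Carrow=5, Dorne=5

The standard divisor is 9468/21 ≈ 450.857.
Standard quotas: Arden 4.012, Brisco 6.811, Carrow 4.915, Dorne 5.261.
Lower quotas: Arden 4, Brisco 6, Carrow 4, Dorne 5 (sum 19, leaving 2 seats).
Remainders in descending order: Carrow 0.915, Brisco 0.811, Dorne 0.261, Arden 0.012.
Largest remainders: Carrow, Brisco receive the extra seats.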